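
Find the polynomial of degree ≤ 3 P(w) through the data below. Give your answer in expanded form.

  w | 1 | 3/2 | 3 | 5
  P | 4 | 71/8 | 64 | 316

L_0(w) = (w - 3/2)(w - 3)(w - 5) / [-4] = -(1/4)w^3 + (19/8)w^2 - (27/4)w + 45/8
L_1(w) = (w - 1)(w - 3)(w - 5) / [21/8] = (8/21)w^3 - (24/7)w^2 + (184/21)w - 40/7
L_2(w) = (w - 1)(w - 3/2)(w - 5) / [-6] = -(1/6)w^3 + (5/4)w^2 - (7/3)w + 5/4
L_3(w) = (w - 1)(w - 3/2)(w - 3) / [28] = (1/28)w^3 - (11/56)w^2 + (9/28)w - 9/56
P(w) = 4·L_0 + (71/8)·L_1 + 64·L_2 + 316·L_3
  4·L_0(w) = -w^3 + (19/2)w^2 - 27w + 45/2
  (71/8)·L_1(w) = (71/21)w^3 - (213/7)w^2 + (1633/21)w - 355/7
  64·L_2(w) = -(32/3)w^3 + 80w^2 - (448/3)w + 80
  316·L_3(w) = (79/7)w^3 - (869/14)w^2 + (711/7)w - 711/14
Adding term by term: 3w^3 - 3w^2 + 3w + 1

P(w) = 3w^3 - 3w^2 + 3w + 1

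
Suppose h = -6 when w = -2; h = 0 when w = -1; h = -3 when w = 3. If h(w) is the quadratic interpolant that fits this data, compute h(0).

L_0(0) = (1)·(-3)/[(-1)·(-5)] = -3/5
L_1(0) = (2)·(-3)/[(1)·(-4)] = 3/2
L_2(0) = (2)·(1)/[(5)·(4)] = 1/10
Sum: (-6)·(-3/5) + 0 + (-3)·(1/10) = 33/10

33/10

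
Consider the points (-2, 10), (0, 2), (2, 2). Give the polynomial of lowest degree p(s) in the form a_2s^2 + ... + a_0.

p(s) = s^2 - 2s + 2

Newton's divided differences:
p[-2,0] = (2 - 10) / (0 - (-2)) = -4
p[0,2] = (2 - 2) / (2 - 0) = 0
p[-2,0,2] = (0 - (-4)) / (2 - (-2)) = 1
p(s) = 10 + (-4)·(s + 2) + 1·(s + 2)s
Expanding: p(s) = s^2 - 2s + 2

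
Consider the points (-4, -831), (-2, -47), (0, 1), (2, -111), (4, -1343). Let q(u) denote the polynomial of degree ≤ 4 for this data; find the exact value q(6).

Using Newton's divided-difference form:
q[-4,-2] = (-47 - (-831)) / (-2 - (-4)) = 392
q[-2,0] = (1 - (-47)) / (0 - (-2)) = 24
q[0,2] = (-111 - 1) / (2 - 0) = -56
q[2,4] = (-1343 - (-111)) / (4 - 2) = -616
q[-4,-2,0] = (24 - 392) / (0 - (-4)) = -92
q[-2,0,2] = (-56 - 24) / (2 - (-2)) = -20
q[0,2,4] = (-616 - (-56)) / (4 - 0) = -140
q[-4,-2,0,2] = (-20 - (-92)) / (2 - (-4)) = 12
q[-2,0,2,4] = (-140 - (-20)) / (4 - (-2)) = -20
q[-4,-2,0,2,4] = (-20 - 12) / (4 - (-4)) = -4
q(6) = -831 + 392·(10) + (-92)·(10)·(8) + 12·(10)·(8)·(6) + (-4)·(10)·(8)·(6)·(4) = -6191

-6191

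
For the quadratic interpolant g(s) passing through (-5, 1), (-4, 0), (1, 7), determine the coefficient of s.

13/5

Build the Lagrange basis polynomials:
L_0(s) = (s + 4)(s - 1) / [6] = (1/6)s^2 + (1/2)s - 2/3
L_1(s) = (s + 5)(s - 1) / [-5] = -(1/5)s^2 - (4/5)s + 1
L_2(s) = (s + 5)(s + 4) / [30] = (1/30)s^2 + (3/10)s + 2/3
g(s) = 1·L_0 + 0·L_1 + 7·L_2
Only the coefficient of s is needed; take it from each L_i and combine:
1·(1/2) + 0·(-4/5) + 7·(3/10) = 13/5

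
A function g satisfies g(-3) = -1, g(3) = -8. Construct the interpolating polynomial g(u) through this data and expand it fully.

g(u) = -(7/6)u - 9/2

Build the Lagrange basis polynomials:
L_0(u) = (u - 3) / [-6] = -(1/6)u + 1/2
L_1(u) = (u + 3) / [6] = (1/6)u + 1/2
g(u) = (-1)·L_0 + (-8)·L_1
  (-1)·L_0(u) = (1/6)u - 1/2
  (-8)·L_1(u) = -(4/3)u - 4
Adding term by term: -(7/6)u - 9/2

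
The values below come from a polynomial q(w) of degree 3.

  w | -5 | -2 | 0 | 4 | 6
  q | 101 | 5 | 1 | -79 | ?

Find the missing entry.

The 4 known values determine q uniquely (degree ≤ 3).
L_0(6) = (8)·(6)·(2)/[(-3)·(-5)·(-9)] = -32/45
L_1(6) = (11)·(6)·(2)/[(3)·(-2)·(-6)] = 11/3
L_2(6) = (11)·(8)·(2)/[(5)·(2)·(-4)] = -22/5
L_3(6) = (11)·(8)·(6)/[(9)·(6)·(4)] = 22/9
Sum: 101·(-32/45) + 5·(11/3) + 1·(-22/5) + (-79)·(22/9) = -251

-251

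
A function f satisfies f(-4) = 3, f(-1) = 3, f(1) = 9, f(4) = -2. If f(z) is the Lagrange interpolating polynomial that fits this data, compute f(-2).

Evaluate each Lagrange basis at z = -2:
L_0(-2) = (-1)·(-3)·(-6)/[(-3)·(-5)·(-8)] = 3/20
L_1(-2) = (2)·(-3)·(-6)/[(3)·(-2)·(-5)] = 6/5
L_2(-2) = (2)·(-1)·(-6)/[(5)·(2)·(-3)] = -2/5
L_3(-2) = (2)·(-1)·(-3)/[(8)·(5)·(3)] = 1/20
Sum: 3·(3/20) + 3·(6/5) + 9·(-2/5) + (-2)·(1/20) = 7/20

7/20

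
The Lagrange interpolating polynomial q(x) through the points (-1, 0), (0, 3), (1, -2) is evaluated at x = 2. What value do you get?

Evaluate each Lagrange basis at x = 2:
L_0(2) = (2)·(1)/[(-1)·(-2)] = 1
L_1(2) = (3)·(1)/[(1)·(-1)] = -3
L_2(2) = (3)·(2)/[(2)·(1)] = 3
Sum: 0 + 3·(-3) + (-2)·(3) = -15

-15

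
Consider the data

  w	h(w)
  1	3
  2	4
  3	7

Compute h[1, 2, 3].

h[1,2] = (4 - 3) / (2 - 1) = 1
h[2,3] = (7 - 4) / (3 - 2) = 3
h[1,2,3] = (3 - 1) / (3 - 1) = 1

1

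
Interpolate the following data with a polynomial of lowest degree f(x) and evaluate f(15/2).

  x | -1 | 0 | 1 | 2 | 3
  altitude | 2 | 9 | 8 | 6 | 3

-47973/128

L_0(15/2) = (15/2)·(13/2)·(11/2)·(9/2)/[(-1)·(-2)·(-3)·(-4)] = 6435/128
L_1(15/2) = (17/2)·(13/2)·(11/2)·(9/2)/[(1)·(-1)·(-2)·(-3)] = -7293/32
L_2(15/2) = (17/2)·(15/2)·(11/2)·(9/2)/[(2)·(1)·(-1)·(-2)] = 25245/64
L_3(15/2) = (17/2)·(15/2)·(13/2)·(9/2)/[(3)·(2)·(1)·(-1)] = -9945/32
L_4(15/2) = (17/2)·(15/2)·(13/2)·(11/2)/[(4)·(3)·(2)·(1)] = 12155/128
Sum: 2·(6435/128) + 9·(-7293/32) + 8·(25245/64) + 6·(-9945/32) + 3·(12155/128) = -47973/128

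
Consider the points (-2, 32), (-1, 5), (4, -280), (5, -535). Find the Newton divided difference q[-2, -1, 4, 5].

-4

q[-2,-1] = (5 - 32) / (-1 - (-2)) = -27
q[-1,4] = (-280 - 5) / (4 - (-1)) = -57
q[4,5] = (-535 - (-280)) / (5 - 4) = -255
q[-2,-1,4] = (-57 - (-27)) / (4 - (-2)) = -5
q[-1,4,5] = (-255 - (-57)) / (5 - (-1)) = -33
q[-2,-1,4,5] = (-33 - (-5)) / (5 - (-2)) = -4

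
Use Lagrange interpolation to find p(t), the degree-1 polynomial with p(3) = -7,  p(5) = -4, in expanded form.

p(t) = (3/2)t - 23/2

L_0(t) = (t - 5) / [-2] = -(1/2)t + 5/2
L_1(t) = (t - 3) / [2] = (1/2)t - 3/2
p(t) = (-7)·L_0 + (-4)·L_1
  (-7)·L_0(t) = (7/2)t - 35/2
  (-4)·L_1(t) = -2t + 6
Adding term by term: (3/2)t - 23/2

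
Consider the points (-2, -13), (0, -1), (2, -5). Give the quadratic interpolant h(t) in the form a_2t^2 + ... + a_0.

h(t) = -2t^2 + 2t - 1

L_0(t) = t(t - 2) / [8] = (1/8)t^2 - (1/4)t
L_1(t) = (t + 2)(t - 2) / [-4] = -(1/4)t^2 + 1
L_2(t) = (t + 2)t / [8] = (1/8)t^2 + (1/4)t
h(t) = (-13)·L_0 + (-1)·L_1 + (-5)·L_2
  (-13)·L_0(t) = -(13/8)t^2 + (13/4)t
  (-1)·L_1(t) = (1/4)t^2 - 1
  (-5)·L_2(t) = -(5/8)t^2 - (5/4)t
Adding term by term: -2t^2 + 2t - 1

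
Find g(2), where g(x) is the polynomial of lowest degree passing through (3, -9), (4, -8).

-10

L_0(2) = (-2)/[(-1)] = 2
L_1(2) = (-1)/[(1)] = -1
Sum: (-9)·(2) + (-8)·(-1) = -10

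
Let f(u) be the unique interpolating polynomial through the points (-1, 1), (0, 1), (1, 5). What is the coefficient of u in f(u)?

L_0(u) = u(u - 1) / [2] = (1/2)u^2 - (1/2)u
L_1(u) = (u + 1)(u - 1) / [-1] = -u^2 + 1
L_2(u) = (u + 1)u / [2] = (1/2)u^2 + (1/2)u
f(u) = 1·L_0 + 1·L_1 + 5·L_2
Only the coefficient of u is needed; take it from each L_i and combine:
1·(-1/2) + 1·(0) + 5·(1/2) = 2

2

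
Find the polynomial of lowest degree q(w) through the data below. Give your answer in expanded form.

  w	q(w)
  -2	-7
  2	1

Build the Lagrange basis polynomials:
L_0(w) = (w - 2) / [-4] = -(1/4)w + 1/2
L_1(w) = (w + 2) / [4] = (1/4)w + 1/2
q(w) = (-7)·L_0 + 1·L_1
  (-7)·L_0(w) = (7/4)w - 7/2
  1·L_1(w) = (1/4)w + 1/2
Adding term by term: 2w - 3

q(w) = 2w - 3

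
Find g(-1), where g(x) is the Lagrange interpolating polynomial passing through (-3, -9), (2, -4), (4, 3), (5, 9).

Evaluate each Lagrange basis at x = -1:
L_0(-1) = (-3)·(-5)·(-6)/[(-5)·(-7)·(-8)] = 9/28
L_1(-1) = (2)·(-5)·(-6)/[(5)·(-2)·(-3)] = 2
L_2(-1) = (2)·(-3)·(-6)/[(7)·(2)·(-1)] = -18/7
L_3(-1) = (2)·(-3)·(-5)/[(8)·(3)·(1)] = 5/4
Sum: (-9)·(9/28) + (-4)·(2) + 3·(-18/7) + 9·(5/4) = -103/14

-103/14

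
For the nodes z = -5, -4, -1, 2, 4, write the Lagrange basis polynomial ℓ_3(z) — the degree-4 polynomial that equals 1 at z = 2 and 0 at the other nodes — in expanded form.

ℓ_3(z) = -(1/252)z^4 - (1/42)z^3 + (11/252)z^2 + (8/21)z + 20/63

ℓ_3(z) = (z + 5)(z + 4)(z + 1)(z - 4) / [(7)·(6)·(3)·(-2)]
       = (z^4 + 6z^3 - 11z^2 - 96z - 80) / (-252)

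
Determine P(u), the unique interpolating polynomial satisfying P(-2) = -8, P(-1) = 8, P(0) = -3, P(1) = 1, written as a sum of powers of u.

P(u) = 7u^3 + (15/2)u^2 - (21/2)u - 3

Newton's divided differences:
P[-2,-1] = (8 - (-8)) / (-1 - (-2)) = 16
P[-1,0] = (-3 - 8) / (0 - (-1)) = -11
P[0,1] = (1 - (-3)) / (1 - 0) = 4
P[-2,-1,0] = (-11 - 16) / (0 - (-2)) = -27/2
P[-1,0,1] = (4 - (-11)) / (1 - (-1)) = 15/2
P[-2,-1,0,1] = (15/2 - (-27/2)) / (1 - (-2)) = 7
P(u) = -8 + 16·(u + 2) + (-27/2)·(u + 2)(u + 1) + 7·(u + 2)(u + 1)u
Expanding: P(u) = 7u^3 + (15/2)u^2 - (21/2)u - 3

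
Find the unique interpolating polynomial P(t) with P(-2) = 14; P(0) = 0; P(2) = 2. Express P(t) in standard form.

Build the Lagrange basis polynomials:
L_0(t) = t(t - 2) / [8] = (1/8)t^2 - (1/4)t
L_1(t) = (t + 2)(t - 2) / [-4] = -(1/4)t^2 + 1
L_2(t) = (t + 2)t / [8] = (1/8)t^2 + (1/4)t
P(t) = 14·L_0 + 0·L_1 + 2·L_2
  14·L_0(t) = (7/4)t^2 - (7/2)t
  0·L_1(t) = 0
  2·L_2(t) = (1/4)t^2 + (1/2)t
Adding term by term: 2t^2 - 3t

P(t) = 2t^2 - 3t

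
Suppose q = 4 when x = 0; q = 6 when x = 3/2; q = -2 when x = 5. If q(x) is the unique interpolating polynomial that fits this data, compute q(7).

-218/15

Using Newton's divided-difference form:
q[0,3/2] = (6 - 4) / (3/2 - 0) = 4/3
q[3/2,5] = (-2 - 6) / (5 - 3/2) = -16/7
q[0,3/2,5] = (-16/7 - 4/3) / (5 - 0) = -76/105
q(7) = 4 + (4/3)·(7) + (-76/105)·(7)·(11/2) = -218/15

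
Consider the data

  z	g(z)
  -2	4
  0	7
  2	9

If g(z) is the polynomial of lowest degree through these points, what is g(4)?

10

Evaluate each Lagrange basis at z = 4:
L_0(4) = (4)·(2)/[(-2)·(-4)] = 1
L_1(4) = (6)·(2)/[(2)·(-2)] = -3
L_2(4) = (6)·(4)/[(4)·(2)] = 3
Sum: 4·(1) + 7·(-3) + 9·(3) = 10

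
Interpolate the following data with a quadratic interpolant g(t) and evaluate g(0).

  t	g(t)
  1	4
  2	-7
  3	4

37

Evaluate each Lagrange basis at t = 0:
L_0(0) = (-2)·(-3)/[(-1)·(-2)] = 3
L_1(0) = (-1)·(-3)/[(1)·(-1)] = -3
L_2(0) = (-1)·(-2)/[(2)·(1)] = 1
Sum: 4·(3) + (-7)·(-3) + 4·(1) = 37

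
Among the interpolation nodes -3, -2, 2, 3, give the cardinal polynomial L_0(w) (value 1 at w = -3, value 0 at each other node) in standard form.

L_0(w) = -(1/30)w^3 + (1/10)w^2 + (2/15)w - 2/5

L_0(w) = (w + 2)(w - 2)(w - 3) / [(-1)·(-5)·(-6)]
       = (w^3 - 3w^2 - 4w + 12) / (-30)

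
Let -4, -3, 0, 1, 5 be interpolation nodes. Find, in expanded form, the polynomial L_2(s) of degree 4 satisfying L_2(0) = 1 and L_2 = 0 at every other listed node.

L_2(s) = (1/60)s^4 + (1/60)s^3 - (5/12)s^2 - (37/60)s + 1

L_2(s) = (s + 4)(s + 3)(s - 1)(s - 5) / [(4)·(3)·(-1)·(-5)]
       = (s^4 + s^3 - 25s^2 - 37s + 60) / (60)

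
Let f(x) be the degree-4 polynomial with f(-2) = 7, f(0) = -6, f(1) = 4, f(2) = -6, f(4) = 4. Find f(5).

Evaluate each Lagrange basis at x = 5:
L_0(5) = (5)·(4)·(3)·(1)/[(-2)·(-3)·(-4)·(-6)] = 5/12
L_1(5) = (7)·(4)·(3)·(1)/[(2)·(-1)·(-2)·(-4)] = -21/4
L_2(5) = (7)·(5)·(3)·(1)/[(3)·(1)·(-1)·(-3)] = 35/3
L_3(5) = (7)·(5)·(4)·(1)/[(4)·(2)·(1)·(-2)] = -35/4
L_4(5) = (7)·(5)·(4)·(3)/[(6)·(4)·(3)·(2)] = 35/12
Sum: 7·(5/12) + (-6)·(-21/4) + 4·(35/3) + (-6)·(-35/4) + 4·(35/12) = 581/4

581/4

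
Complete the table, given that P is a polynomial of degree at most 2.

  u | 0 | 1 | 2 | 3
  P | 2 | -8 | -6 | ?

The 3 known values determine P uniquely (degree ≤ 2).
L_0(3) = (2)·(1)/[(-1)·(-2)] = 1
L_1(3) = (3)·(1)/[(1)·(-1)] = -3
L_2(3) = (3)·(2)/[(2)·(1)] = 3
Sum: 2·(1) + (-8)·(-3) + (-6)·(3) = 8

8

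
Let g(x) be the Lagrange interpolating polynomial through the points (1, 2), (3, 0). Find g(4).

-1

Evaluate each Lagrange basis at x = 4:
L_0(4) = (1)/[(-2)] = -1/2
L_1(4) = (3)/[(2)] = 3/2
Sum: 2·(-1/2) + 0 = -1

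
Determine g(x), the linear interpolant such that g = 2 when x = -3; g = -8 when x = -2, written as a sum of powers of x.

Build the Lagrange basis polynomials:
L_0(x) = (x + 2) / [-1] = -x - 2
L_1(x) = (x + 3) / [1] = x + 3
g(x) = 2·L_0 + (-8)·L_1
  2·L_0(x) = -2x - 4
  (-8)·L_1(x) = -8x - 24
Adding term by term: -10x - 28

g(x) = -10x - 28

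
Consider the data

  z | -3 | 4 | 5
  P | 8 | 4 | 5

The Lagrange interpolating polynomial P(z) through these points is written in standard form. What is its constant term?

Build the Lagrange basis polynomials:
L_0(z) = (z - 4)(z - 5) / [56] = (1/56)z^2 - (9/56)z + 5/14
L_1(z) = (z + 3)(z - 5) / [-7] = -(1/7)z^2 + (2/7)z + 15/7
L_2(z) = (z + 3)(z - 4) / [8] = (1/8)z^2 - (1/8)z - 3/2
P(z) = 8·L_0 + 4·L_1 + 5·L_2
Only the constant term is needed; take it from each L_i and combine:
8·(5/14) + 4·(15/7) + 5·(-3/2) = 55/14

55/14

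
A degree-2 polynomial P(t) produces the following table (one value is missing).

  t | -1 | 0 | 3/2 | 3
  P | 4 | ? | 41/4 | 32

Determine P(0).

2

The 3 known values determine P uniquely (degree ≤ 2).
L_0(0) = (-3/2)·(-3)/[(-5/2)·(-4)] = 9/20
L_1(0) = (1)·(-3)/[(5/2)·(-3/2)] = 4/5
L_2(0) = (1)·(-3/2)/[(4)·(3/2)] = -1/4
Sum: 4·(9/20) + 41/4·(4/5) + 32·(-1/4) = 2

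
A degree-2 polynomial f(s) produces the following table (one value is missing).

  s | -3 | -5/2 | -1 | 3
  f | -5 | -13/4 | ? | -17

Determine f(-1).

The 3 known values determine f uniquely (degree ≤ 2).
Evaluate each Lagrange basis at s = -1:
L_0(-1) = (3/2)·(-4)/[(-1/2)·(-6)] = -2
L_1(-1) = (2)·(-4)/[(1/2)·(-11/2)] = 32/11
L_2(-1) = (2)·(3/2)/[(6)·(11/2)] = 1/11
Sum: (-5)·(-2) + (-13/4)·(32/11) + (-17)·(1/11) = -1

-1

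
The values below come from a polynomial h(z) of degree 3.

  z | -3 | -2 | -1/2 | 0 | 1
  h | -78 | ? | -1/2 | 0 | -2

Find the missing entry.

The 4 known values determine h uniquely (degree ≤ 3).
L_0(-2) = (-3/2)·(-2)·(-3)/[(-5/2)·(-3)·(-4)] = 3/10
L_1(-2) = (1)·(-2)·(-3)/[(5/2)·(-1/2)·(-3/2)] = 16/5
L_2(-2) = (1)·(-3/2)·(-3)/[(3)·(1/2)·(-1)] = -3
L_3(-2) = (1)·(-3/2)·(-2)/[(4)·(3/2)·(1)] = 1/2
Sum: (-78)·(3/10) + (-1/2)·(16/5) + 0 + (-2)·(1/2) = -26

-26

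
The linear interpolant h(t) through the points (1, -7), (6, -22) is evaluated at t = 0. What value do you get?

Evaluate each Lagrange basis at t = 0:
L_0(0) = (-6)/[(-5)] = 6/5
L_1(0) = (-1)/[(5)] = -1/5
Sum: (-7)·(6/5) + (-22)·(-1/5) = -4

-4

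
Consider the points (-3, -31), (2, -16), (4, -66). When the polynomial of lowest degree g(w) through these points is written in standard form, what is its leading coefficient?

The leading coefficient equals the top divided difference g[-3,2,4].
g[-3,2] = (-16 - (-31)) / (2 - (-3)) = 3
g[2,4] = (-66 - (-16)) / (4 - 2) = -25
g[-3,2,4] = (-25 - 3) / (4 - (-3)) = -4

-4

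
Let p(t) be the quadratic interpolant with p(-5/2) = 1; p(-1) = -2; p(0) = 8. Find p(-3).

L_0(-3) = (-2)·(-3)/[(-3/2)·(-5/2)] = 8/5
L_1(-3) = (-1/2)·(-3)/[(3/2)·(-1)] = -1
L_2(-3) = (-1/2)·(-2)/[(5/2)·(1)] = 2/5
Sum: 1·(8/5) + (-2)·(-1) + 8·(2/5) = 34/5

34/5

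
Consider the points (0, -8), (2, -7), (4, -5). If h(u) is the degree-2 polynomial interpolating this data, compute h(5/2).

L_0(5/2) = (1/2)·(-3/2)/[(-2)·(-4)] = -3/32
L_1(5/2) = (5/2)·(-3/2)/[(2)·(-2)] = 15/16
L_2(5/2) = (5/2)·(1/2)/[(4)·(2)] = 5/32
Sum: (-8)·(-3/32) + (-7)·(15/16) + (-5)·(5/32) = -211/32

-211/32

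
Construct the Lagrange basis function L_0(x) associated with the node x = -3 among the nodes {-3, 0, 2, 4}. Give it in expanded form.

L_0(x) = -(1/105)x^3 + (2/35)x^2 - (8/105)x

L_0(x) = x(x - 2)(x - 4) / [(-3)·(-5)·(-7)]
       = (x^3 - 6x^2 + 8x) / (-105)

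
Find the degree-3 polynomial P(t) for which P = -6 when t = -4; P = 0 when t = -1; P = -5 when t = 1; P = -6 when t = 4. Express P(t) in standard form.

L_0(t) = (t + 1)(t - 1)(t - 4) / [-120] = -(1/120)t^3 + (1/30)t^2 + (1/120)t - 1/30
L_1(t) = (t + 4)(t - 1)(t - 4) / [30] = (1/30)t^3 - (1/30)t^2 - (8/15)t + 8/15
L_2(t) = (t + 4)(t + 1)(t - 4) / [-30] = -(1/30)t^3 - (1/30)t^2 + (8/15)t + 8/15
L_3(t) = (t + 4)(t + 1)(t - 1) / [120] = (1/120)t^3 + (1/30)t^2 - (1/120)t - 1/30
P(t) = (-6)·L_0 + 0·L_1 + (-5)·L_2 + (-6)·L_3
  (-6)·L_0(t) = (1/20)t^3 - (1/5)t^2 - (1/20)t + 1/5
  0·L_1(t) = 0
  (-5)·L_2(t) = (1/6)t^3 + (1/6)t^2 - (8/3)t - 8/3
  (-6)·L_3(t) = -(1/20)t^3 - (1/5)t^2 + (1/20)t + 1/5
Adding term by term: (1/6)t^3 - (7/30)t^2 - (8/3)t - 34/15

P(t) = (1/6)t^3 - (7/30)t^2 - (8/3)t - 34/15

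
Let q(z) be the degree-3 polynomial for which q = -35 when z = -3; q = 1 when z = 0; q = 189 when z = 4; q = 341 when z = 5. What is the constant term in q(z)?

1

L_0(z) = z(z - 4)(z - 5) / [-168] = -(1/168)z^3 + (3/56)z^2 - (5/42)z
L_1(z) = (z + 3)(z - 4)(z - 5) / [60] = (1/60)z^3 - (1/10)z^2 - (7/60)z + 1
L_2(z) = (z + 3)z(z - 5) / [-28] = -(1/28)z^3 + (1/14)z^2 + (15/28)z
L_3(z) = (z + 3)z(z - 4) / [40] = (1/40)z^3 - (1/40)z^2 - (3/10)z
q(z) = (-35)·L_0 + 1·L_1 + 189·L_2 + 341·L_3
Only the constant term is needed; take it from each L_i and combine:
(-35)·(0) + 1·(1) + 189·(0) + 341·(0) = 1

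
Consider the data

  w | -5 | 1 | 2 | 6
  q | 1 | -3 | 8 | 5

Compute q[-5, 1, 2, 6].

-241/660

q[-5,1] = (-3 - 1) / (1 - (-5)) = -2/3
q[1,2] = (8 - (-3)) / (2 - 1) = 11
q[2,6] = (5 - 8) / (6 - 2) = -3/4
q[-5,1,2] = (11 - (-2/3)) / (2 - (-5)) = 5/3
q[1,2,6] = (-3/4 - 11) / (6 - 1) = -47/20
q[-5,1,2,6] = (-47/20 - 5/3) / (6 - (-5)) = -241/660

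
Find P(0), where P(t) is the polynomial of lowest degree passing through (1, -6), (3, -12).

Evaluate each Lagrange basis at t = 0:
L_0(0) = (-3)/[(-2)] = 3/2
L_1(0) = (-1)/[(2)] = -1/2
Sum: (-6)·(3/2) + (-12)·(-1/2) = -3

-3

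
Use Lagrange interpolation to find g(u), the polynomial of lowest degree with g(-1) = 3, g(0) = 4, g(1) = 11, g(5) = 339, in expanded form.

g(u) = 2u^3 + 3u^2 + 2u + 4

Build the Lagrange basis polynomials:
L_0(u) = u(u - 1)(u - 5) / [-12] = -(1/12)u^3 + (1/2)u^2 - (5/12)u
L_1(u) = (u + 1)(u - 1)(u - 5) / [5] = (1/5)u^3 - u^2 - (1/5)u + 1
L_2(u) = (u + 1)u(u - 5) / [-8] = -(1/8)u^3 + (1/2)u^2 + (5/8)u
L_3(u) = (u + 1)u(u - 1) / [120] = (1/120)u^3 - (1/120)u
g(u) = 3·L_0 + 4·L_1 + 11·L_2 + 339·L_3
  3·L_0(u) = -(1/4)u^3 + (3/2)u^2 - (5/4)u
  4·L_1(u) = (4/5)u^3 - 4u^2 - (4/5)u + 4
  11·L_2(u) = -(11/8)u^3 + (11/2)u^2 + (55/8)u
  339·L_3(u) = (113/40)u^3 - (113/40)u
Adding term by term: 2u^3 + 3u^2 + 2u + 4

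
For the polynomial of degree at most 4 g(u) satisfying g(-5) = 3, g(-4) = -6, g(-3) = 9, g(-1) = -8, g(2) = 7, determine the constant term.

-881/21

Build the Lagrange basis polynomials:
L_0(u) = (u + 4)(u + 3)(u + 1)(u - 2) / [56] = (1/56)u^4 + (3/28)u^3 + (3/56)u^2 - (13/28)u - 3/7
L_1(u) = (u + 5)(u + 3)(u + 1)(u - 2) / [-18] = -(1/18)u^4 - (7/18)u^3 - (5/18)u^2 + (31/18)u + 5/3
L_2(u) = (u + 5)(u + 4)(u + 1)(u - 2) / [20] = (1/20)u^4 + (2/5)u^3 + (9/20)u^2 - (19/10)u - 2
L_3(u) = (u + 5)(u + 4)(u + 3)(u - 2) / [-72] = -(1/72)u^4 - (5/36)u^3 - (23/72)u^2 + (17/36)u + 5/3
L_4(u) = (u + 5)(u + 4)(u + 3)(u + 1) / [630] = (1/630)u^4 + (13/630)u^3 + (59/630)u^2 + (107/630)u + 2/21
g(u) = 3·L_0 + (-6)·L_1 + 9·L_2 + (-8)·L_3 + 7·L_4
Only the constant term is needed; take it from each L_i and combine:
3·(-3/7) + (-6)·(5/3) + 9·(-2) + (-8)·(5/3) + 7·(2/21) = -881/21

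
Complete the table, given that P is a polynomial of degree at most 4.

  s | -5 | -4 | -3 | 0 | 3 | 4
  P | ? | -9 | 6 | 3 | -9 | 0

The 5 known values determine P uniquely (degree ≤ 4).
L_0(-5) = (-2)·(-5)·(-8)·(-9)/[(-1)·(-4)·(-7)·(-8)] = 45/14
L_1(-5) = (-1)·(-5)·(-8)·(-9)/[(1)·(-3)·(-6)·(-7)] = -20/7
L_2(-5) = (-1)·(-2)·(-8)·(-9)/[(4)·(3)·(-3)·(-4)] = 1
L_3(-5) = (-1)·(-2)·(-5)·(-9)/[(7)·(6)·(3)·(-1)] = -5/7
L_4(-5) = (-1)·(-2)·(-5)·(-8)/[(8)·(7)·(4)·(1)] = 5/14
Sum: (-9)·(45/14) + 6·(-20/7) + 3·(1) + (-9)·(-5/7) + 0 = -513/14

-513/14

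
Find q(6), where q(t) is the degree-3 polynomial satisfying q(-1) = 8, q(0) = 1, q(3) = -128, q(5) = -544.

Using Newton's divided-difference form:
q[-1,0] = (1 - 8) / (0 - (-1)) = -7
q[0,3] = (-128 - 1) / (3 - 0) = -43
q[3,5] = (-544 - (-128)) / (5 - 3) = -208
q[-1,0,3] = (-43 - (-7)) / (3 - (-1)) = -9
q[0,3,5] = (-208 - (-43)) / (5 - 0) = -33
q[-1,0,3,5] = (-33 - (-9)) / (5 - (-1)) = -4
q(6) = 8 + (-7)·(7) + (-9)·(7)·(6) + (-4)·(7)·(6)·(3) = -923

-923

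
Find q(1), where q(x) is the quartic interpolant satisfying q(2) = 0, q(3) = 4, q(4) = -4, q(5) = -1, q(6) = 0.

-75

Using Newton's divided-difference form:
q[2,3] = (4 - 0) / (3 - 2) = 4
q[3,4] = (-4 - 4) / (4 - 3) = -8
q[4,5] = (-1 - (-4)) / (5 - 4) = 3
q[5,6] = (0 - (-1)) / (6 - 5) = 1
q[2,3,4] = (-8 - 4) / (4 - 2) = -6
q[3,4,5] = (3 - (-8)) / (5 - 3) = 11/2
q[4,5,6] = (1 - 3) / (6 - 4) = -1
q[2,3,4,5] = (11/2 - (-6)) / (5 - 2) = 23/6
q[3,4,5,6] = (-1 - 11/2) / (6 - 3) = -13/6
q[2,3,4,5,6] = (-13/6 - 23/6) / (6 - 2) = -3/2
q(1) = 0 + 4·(-1) + (-6)·(-1)·(-2) + (23/6)·(-1)·(-2)·(-3) + (-3/2)·(-1)·(-2)·(-3)·(-4) = -75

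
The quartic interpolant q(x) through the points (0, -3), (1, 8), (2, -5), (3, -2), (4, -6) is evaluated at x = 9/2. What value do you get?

-4485/128

L_0(9/2) = (7/2)·(5/2)·(3/2)·(1/2)/[(-1)·(-2)·(-3)·(-4)] = 35/128
L_1(9/2) = (9/2)·(5/2)·(3/2)·(1/2)/[(1)·(-1)·(-2)·(-3)] = -45/32
L_2(9/2) = (9/2)·(7/2)·(3/2)·(1/2)/[(2)·(1)·(-1)·(-2)] = 189/64
L_3(9/2) = (9/2)·(7/2)·(5/2)·(1/2)/[(3)·(2)·(1)·(-1)] = -105/32
L_4(9/2) = (9/2)·(7/2)·(5/2)·(3/2)/[(4)·(3)·(2)·(1)] = 315/128
Sum: (-3)·(35/128) + 8·(-45/32) + (-5)·(189/64) + (-2)·(-105/32) + (-6)·(315/128) = -4485/128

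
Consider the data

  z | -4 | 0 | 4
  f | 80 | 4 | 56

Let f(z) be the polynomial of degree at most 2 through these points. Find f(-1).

11

Using Newton's divided-difference form:
f[-4,0] = (4 - 80) / (0 - (-4)) = -19
f[0,4] = (56 - 4) / (4 - 0) = 13
f[-4,0,4] = (13 - (-19)) / (4 - (-4)) = 4
f(-1) = 80 + (-19)·(3) + 4·(3)·(-1) = 11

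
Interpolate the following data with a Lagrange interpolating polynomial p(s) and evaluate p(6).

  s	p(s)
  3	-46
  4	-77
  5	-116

Evaluate each Lagrange basis at s = 6:
L_0(6) = (2)·(1)/[(-1)·(-2)] = 1
L_1(6) = (3)·(1)/[(1)·(-1)] = -3
L_2(6) = (3)·(2)/[(2)·(1)] = 3
Sum: (-46)·(1) + (-77)·(-3) + (-116)·(3) = -163

-163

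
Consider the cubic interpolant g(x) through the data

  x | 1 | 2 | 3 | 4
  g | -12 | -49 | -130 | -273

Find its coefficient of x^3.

-3

L_0(x) = (x - 2)(x - 3)(x - 4) / [-6] = -(1/6)x^3 + (3/2)x^2 - (13/3)x + 4
L_1(x) = (x - 1)(x - 3)(x - 4) / [2] = (1/2)x^3 - 4x^2 + (19/2)x - 6
L_2(x) = (x - 1)(x - 2)(x - 4) / [-2] = -(1/2)x^3 + (7/2)x^2 - 7x + 4
L_3(x) = (x - 1)(x - 2)(x - 3) / [6] = (1/6)x^3 - x^2 + (11/6)x - 1
g(x) = (-12)·L_0 + (-49)·L_1 + (-130)·L_2 + (-273)·L_3
Only the coefficient of x^3 is needed; take it from each L_i and combine:
(-12)·(-1/6) + (-49)·(1/2) + (-130)·(-1/2) + (-273)·(1/6) = -3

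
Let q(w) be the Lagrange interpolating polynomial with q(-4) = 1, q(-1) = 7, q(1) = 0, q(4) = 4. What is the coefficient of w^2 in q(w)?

-1/15

L_0(w) = (w + 1)(w - 1)(w - 4) / [-120] = -(1/120)w^3 + (1/30)w^2 + (1/120)w - 1/30
L_1(w) = (w + 4)(w - 1)(w - 4) / [30] = (1/30)w^3 - (1/30)w^2 - (8/15)w + 8/15
L_2(w) = (w + 4)(w + 1)(w - 4) / [-30] = -(1/30)w^3 - (1/30)w^2 + (8/15)w + 8/15
L_3(w) = (w + 4)(w + 1)(w - 1) / [120] = (1/120)w^3 + (1/30)w^2 - (1/120)w - 1/30
q(w) = 1·L_0 + 7·L_1 + 0·L_2 + 4·L_3
Only the coefficient of w^2 is needed; take it from each L_i and combine:
1·(1/30) + 7·(-1/30) + 0·(-1/30) + 4·(1/30) = -1/15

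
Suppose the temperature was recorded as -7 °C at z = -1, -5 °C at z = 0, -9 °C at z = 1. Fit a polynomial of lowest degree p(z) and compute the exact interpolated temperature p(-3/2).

L_0(-3/2) = (-3/2)·(-5/2)/[(-1)·(-2)] = 15/8
L_1(-3/2) = (-1/2)·(-5/2)/[(1)·(-1)] = -5/4
L_2(-3/2) = (-1/2)·(-3/2)/[(2)·(1)] = 3/8
Sum: (-7)·(15/8) + (-5)·(-5/4) + (-9)·(3/8) = -41/4

-41/4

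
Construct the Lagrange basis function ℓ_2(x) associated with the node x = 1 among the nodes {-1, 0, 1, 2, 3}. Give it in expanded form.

ℓ_2(x) = (1/4)x^4 - x^3 + (1/4)x^2 + (3/2)x

ℓ_2(x) = (x + 1)x(x - 2)(x - 3) / [(2)·(1)·(-1)·(-2)]
       = (x^4 - 4x^3 + x^2 + 6x) / (4)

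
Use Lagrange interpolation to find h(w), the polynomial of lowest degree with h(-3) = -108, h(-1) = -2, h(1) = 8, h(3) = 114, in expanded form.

Build the Lagrange basis polynomials:
L_0(w) = (w + 1)(w - 1)(w - 3) / [-48] = -(1/48)w^3 + (1/16)w^2 + (1/48)w - 1/16
L_1(w) = (w + 3)(w - 1)(w - 3) / [16] = (1/16)w^3 - (1/16)w^2 - (9/16)w + 9/16
L_2(w) = (w + 3)(w + 1)(w - 3) / [-16] = -(1/16)w^3 - (1/16)w^2 + (9/16)w + 9/16
L_3(w) = (w + 3)(w + 1)(w - 1) / [48] = (1/48)w^3 + (1/16)w^2 - (1/48)w - 1/16
h(w) = (-108)·L_0 + (-2)·L_1 + 8·L_2 + 114·L_3
  (-108)·L_0(w) = (9/4)w^3 - (27/4)w^2 - (9/4)w + 27/4
  (-2)·L_1(w) = -(1/8)w^3 + (1/8)w^2 + (9/8)w - 9/8
  8·L_2(w) = -(1/2)w^3 - (1/2)w^2 + (9/2)w + 9/2
  114·L_3(w) = (19/8)w^3 + (57/8)w^2 - (19/8)w - 57/8
Adding term by term: 4w^3 + w + 3

h(w) = 4w^3 + w + 3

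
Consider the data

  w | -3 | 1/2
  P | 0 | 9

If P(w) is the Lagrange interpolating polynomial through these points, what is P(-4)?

-18/7

L_0(-4) = (-9/2)/[(-7/2)] = 9/7
L_1(-4) = (-1)/[(7/2)] = -2/7
Sum: 0 + 9·(-2/7) = -18/7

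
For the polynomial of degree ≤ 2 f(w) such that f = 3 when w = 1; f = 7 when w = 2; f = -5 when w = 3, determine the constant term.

-17

Build the Lagrange basis polynomials:
L_0(w) = (w - 2)(w - 3) / [2] = (1/2)w^2 - (5/2)w + 3
L_1(w) = (w - 1)(w - 3) / [-1] = -w^2 + 4w - 3
L_2(w) = (w - 1)(w - 2) / [2] = (1/2)w^2 - (3/2)w + 1
f(w) = 3·L_0 + 7·L_1 + (-5)·L_2
Only the constant term is needed; take it from each L_i and combine:
3·(3) + 7·(-3) + (-5)·(1) = -17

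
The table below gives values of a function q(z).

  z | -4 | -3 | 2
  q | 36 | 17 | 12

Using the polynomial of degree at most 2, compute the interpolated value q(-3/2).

-1/4

Using Newton's divided-difference form:
q[-4,-3] = (17 - 36) / (-3 - (-4)) = -19
q[-3,2] = (12 - 17) / (2 - (-3)) = -1
q[-4,-3,2] = (-1 - (-19)) / (2 - (-4)) = 3
q(-3/2) = 36 + (-19)·(5/2) + 3·(5/2)·(3/2) = -1/4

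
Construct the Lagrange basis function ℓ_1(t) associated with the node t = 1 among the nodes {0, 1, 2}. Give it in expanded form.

ℓ_1(t) = t(t - 2) / [(1)·(-1)]
       = (t^2 - 2t) / (-1)

ℓ_1(t) = -t^2 + 2t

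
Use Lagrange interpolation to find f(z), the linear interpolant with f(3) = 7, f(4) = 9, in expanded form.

f(z) = 2z + 1

Build the Lagrange basis polynomials:
L_0(z) = (z - 4) / [-1] = -z + 4
L_1(z) = (z - 3) / [1] = z - 3
f(z) = 7·L_0 + 9·L_1
  7·L_0(z) = -7z + 28
  9·L_1(z) = 9z - 27
Adding term by term: 2z + 1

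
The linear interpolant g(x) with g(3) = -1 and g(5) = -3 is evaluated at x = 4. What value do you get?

-2

L_0(4) = (-1)/[(-2)] = 1/2
L_1(4) = (1)/[(2)] = 1/2
Sum: (-1)·(1/2) + (-3)·(1/2) = -2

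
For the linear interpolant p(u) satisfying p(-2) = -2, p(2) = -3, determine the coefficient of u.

-1/4

The leading coefficient equals the top divided difference p[-2,2].
p[-2,2] = (-3 - (-2)) / (2 - (-2)) = -1/4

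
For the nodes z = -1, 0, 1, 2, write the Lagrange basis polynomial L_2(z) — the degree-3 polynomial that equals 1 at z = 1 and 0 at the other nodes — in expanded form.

L_2(z) = (z + 1)z(z - 2) / [(2)·(1)·(-1)]
       = (z^3 - z^2 - 2z) / (-2)

L_2(z) = -(1/2)z^3 + (1/2)z^2 + z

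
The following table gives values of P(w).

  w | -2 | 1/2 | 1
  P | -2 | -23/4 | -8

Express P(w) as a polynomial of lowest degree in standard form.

Newton's divided differences:
P[-2,1/2] = (-23/4 - (-2)) / (1/2 - (-2)) = -3/2
P[1/2,1] = (-8 - (-23/4)) / (1 - 1/2) = -9/2
P[-2,1/2,1] = (-9/2 - (-3/2)) / (1 - (-2)) = -1
P(w) = -2 + (-3/2)·(w + 2) + (-1)·(w + 2)(w - 1/2)
Expanding: P(w) = -w^2 - 3w - 4

P(w) = -w^2 - 3w - 4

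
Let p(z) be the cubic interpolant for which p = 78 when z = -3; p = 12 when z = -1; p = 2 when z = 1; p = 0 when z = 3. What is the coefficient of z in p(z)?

-4

Build the Lagrange basis polynomials:
L_0(z) = (z + 1)(z - 1)(z - 3) / [-48] = -(1/48)z^3 + (1/16)z^2 + (1/48)z - 1/16
L_1(z) = (z + 3)(z - 1)(z - 3) / [16] = (1/16)z^3 - (1/16)z^2 - (9/16)z + 9/16
L_2(z) = (z + 3)(z + 1)(z - 3) / [-16] = -(1/16)z^3 - (1/16)z^2 + (9/16)z + 9/16
L_3(z) = (z + 3)(z + 1)(z - 1) / [48] = (1/48)z^3 + (1/16)z^2 - (1/48)z - 1/16
p(z) = 78·L_0 + 12·L_1 + 2·L_2 + 0·L_3
Only the coefficient of z is needed; take it from each L_i and combine:
78·(1/48) + 12·(-9/16) + 2·(9/16) + 0·(-1/48) = -4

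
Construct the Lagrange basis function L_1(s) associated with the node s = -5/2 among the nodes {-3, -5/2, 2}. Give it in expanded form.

L_1(s) = -(4/9)s^2 - (4/9)s + 8/3

L_1(s) = (s + 3)(s - 2) / [(1/2)·(-9/2)]
       = (s^2 + s - 6) / (-9/4)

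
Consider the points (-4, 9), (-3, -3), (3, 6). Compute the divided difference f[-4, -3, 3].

f[-4,-3] = (-3 - 9) / (-3 - (-4)) = -12
f[-3,3] = (6 - (-3)) / (3 - (-3)) = 3/2
f[-4,-3,3] = (3/2 - (-12)) / (3 - (-4)) = 27/14

27/14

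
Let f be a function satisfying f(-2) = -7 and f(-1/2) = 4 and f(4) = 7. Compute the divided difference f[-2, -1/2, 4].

f[-2,-1/2] = (4 - (-7)) / (-1/2 - (-2)) = 22/3
f[-1/2,4] = (7 - 4) / (4 - (-1/2)) = 2/3
f[-2,-1/2,4] = (2/3 - 22/3) / (4 - (-2)) = -10/9

-10/9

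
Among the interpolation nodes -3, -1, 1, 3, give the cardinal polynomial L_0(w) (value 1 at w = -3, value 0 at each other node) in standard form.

L_0(w) = -(1/48)w^3 + (1/16)w^2 + (1/48)w - 1/16

L_0(w) = (w + 1)(w - 1)(w - 3) / [(-2)·(-4)·(-6)]
       = (w^3 - 3w^2 - w + 3) / (-48)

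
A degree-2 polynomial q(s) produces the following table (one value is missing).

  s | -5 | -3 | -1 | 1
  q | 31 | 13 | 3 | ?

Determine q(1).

1

The 3 known values determine q uniquely (degree ≤ 2).
Evaluate each Lagrange basis at s = 1:
L_0(1) = (4)·(2)/[(-2)·(-4)] = 1
L_1(1) = (6)·(2)/[(2)·(-2)] = -3
L_2(1) = (6)·(4)/[(4)·(2)] = 3
Sum: 31·(1) + 13·(-3) + 3·(3) = 1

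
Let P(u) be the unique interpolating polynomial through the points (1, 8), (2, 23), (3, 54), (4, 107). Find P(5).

188

L_0(5) = (3)·(2)·(1)/[(-1)·(-2)·(-3)] = -1
L_1(5) = (4)·(2)·(1)/[(1)·(-1)·(-2)] = 4
L_2(5) = (4)·(3)·(1)/[(2)·(1)·(-1)] = -6
L_3(5) = (4)·(3)·(2)/[(3)·(2)·(1)] = 4
Sum: 8·(-1) + 23·(4) + 54·(-6) + 107·(4) = 188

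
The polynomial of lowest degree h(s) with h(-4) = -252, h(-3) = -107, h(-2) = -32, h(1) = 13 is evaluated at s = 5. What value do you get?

549

Evaluate each Lagrange basis at s = 5:
L_0(5) = (8)·(7)·(4)/[(-1)·(-2)·(-5)] = -112/5
L_1(5) = (9)·(7)·(4)/[(1)·(-1)·(-4)] = 63
L_2(5) = (9)·(8)·(4)/[(2)·(1)·(-3)] = -48
L_3(5) = (9)·(8)·(7)/[(5)·(4)·(3)] = 42/5
Sum: (-252)·(-112/5) + (-107)·(63) + (-32)·(-48) + 13·(42/5) = 549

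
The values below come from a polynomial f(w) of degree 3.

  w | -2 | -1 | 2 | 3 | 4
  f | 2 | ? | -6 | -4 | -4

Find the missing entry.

-6

The 4 known values determine f uniquely (degree ≤ 3).
Evaluate each Lagrange basis at w = -1:
L_0(-1) = (-3)·(-4)·(-5)/[(-4)·(-5)·(-6)] = 1/2
L_1(-1) = (1)·(-4)·(-5)/[(4)·(-1)·(-2)] = 5/2
L_2(-1) = (1)·(-3)·(-5)/[(5)·(1)·(-1)] = -3
L_3(-1) = (1)·(-3)·(-4)/[(6)·(2)·(1)] = 1
Sum: 2·(1/2) + (-6)·(5/2) + (-4)·(-3) + (-4)·(1) = -6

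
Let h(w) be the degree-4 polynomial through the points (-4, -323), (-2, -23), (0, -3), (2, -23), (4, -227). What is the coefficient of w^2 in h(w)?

L_0(w) = (w + 2)w(w - 2)(w - 4) / [384] = (1/384)w^4 - (1/96)w^3 - (1/96)w^2 + (1/24)w
L_1(w) = (w + 4)w(w - 2)(w - 4) / [-96] = -(1/96)w^4 + (1/48)w^3 + (1/6)w^2 - (1/3)w
L_2(w) = (w + 4)(w + 2)(w - 2)(w - 4) / [64] = (1/64)w^4 - (5/16)w^2 + 1
L_3(w) = (w + 4)(w + 2)w(w - 4) / [-96] = -(1/96)w^4 - (1/48)w^3 + (1/6)w^2 + (1/3)w
L_4(w) = (w + 4)(w + 2)w(w - 2) / [384] = (1/384)w^4 + (1/96)w^3 - (1/96)w^2 - (1/24)w
h(w) = (-323)·L_0 + (-23)·L_1 + (-3)·L_2 + (-23)·L_3 + (-227)·L_4
Only the coefficient of w^2 is needed; take it from each L_i and combine:
(-323)·(-1/96) + (-23)·(1/6) + (-3)·(-5/16) + (-23)·(1/6) + (-227)·(-1/96) = -1

-1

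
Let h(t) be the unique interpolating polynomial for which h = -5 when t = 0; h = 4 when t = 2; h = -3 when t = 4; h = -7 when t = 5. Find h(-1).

L_0(-1) = (-3)·(-5)·(-6)/[(-2)·(-4)·(-5)] = 9/4
L_1(-1) = (-1)·(-5)·(-6)/[(2)·(-2)·(-3)] = -5/2
L_2(-1) = (-1)·(-3)·(-6)/[(4)·(2)·(-1)] = 9/4
L_3(-1) = (-1)·(-3)·(-5)/[(5)·(3)·(1)] = -1
Sum: (-5)·(9/4) + 4·(-5/2) + (-3)·(9/4) + (-7)·(-1) = -21

-21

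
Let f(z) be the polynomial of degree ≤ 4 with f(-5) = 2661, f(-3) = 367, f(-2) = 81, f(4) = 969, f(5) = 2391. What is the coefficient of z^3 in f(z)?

-1

Build the Lagrange basis polynomials:
L_0(z) = (z + 3)(z + 2)(z - 4)(z - 5) / [540] = (1/540)z^4 - (1/135)z^3 - (19/540)z^2 + (23/270)z + 2/9
L_1(z) = (z + 5)(z + 2)(z - 4)(z - 5) / [-112] = -(1/112)z^4 + (1/56)z^3 + (33/112)z^2 - (25/56)z - 25/14
L_2(z) = (z + 5)(z + 3)(z - 4)(z - 5) / [126] = (1/126)z^4 - (1/126)z^3 - (37/126)z^2 + (25/126)z + 50/21
L_3(z) = (z + 5)(z + 3)(z + 2)(z - 5) / [-378] = -(1/378)z^4 - (5/378)z^3 + (19/378)z^2 + (125/378)z + 25/63
L_4(z) = (z + 5)(z + 3)(z + 2)(z - 4) / [560] = (1/560)z^4 + (3/280)z^3 - (9/560)z^2 - (47/280)z - 3/14
f(z) = 2661·L_0 + 367·L_1 + 81·L_2 + 969·L_3 + 2391·L_4
Only the coefficient of z^3 is needed; take it from each L_i and combine:
2661·(-1/135) + 367·(1/56) + 81·(-1/126) + 969·(-5/378) + 2391·(3/280) = -1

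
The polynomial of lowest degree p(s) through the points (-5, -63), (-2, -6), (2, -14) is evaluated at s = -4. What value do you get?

-38

Evaluate each Lagrange basis at s = -4:
L_0(-4) = (-2)·(-6)/[(-3)·(-7)] = 4/7
L_1(-4) = (1)·(-6)/[(3)·(-4)] = 1/2
L_2(-4) = (1)·(-2)/[(7)·(4)] = -1/14
Sum: (-63)·(4/7) + (-6)·(1/2) + (-14)·(-1/14) = -38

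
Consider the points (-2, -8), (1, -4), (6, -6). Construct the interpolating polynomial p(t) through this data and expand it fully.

L_0(t) = (t - 1)(t - 6) / [24] = (1/24)t^2 - (7/24)t + 1/4
L_1(t) = (t + 2)(t - 6) / [-15] = -(1/15)t^2 + (4/15)t + 4/5
L_2(t) = (t + 2)(t - 1) / [40] = (1/40)t^2 + (1/40)t - 1/20
p(t) = (-8)·L_0 + (-4)·L_1 + (-6)·L_2
  (-8)·L_0(t) = -(1/3)t^2 + (7/3)t - 2
  (-4)·L_1(t) = (4/15)t^2 - (16/15)t - 16/5
  (-6)·L_2(t) = -(3/20)t^2 - (3/20)t + 3/10
Adding term by term: -(13/60)t^2 + (67/60)t - 49/10

p(t) = -(13/60)t^2 + (67/60)t - 49/10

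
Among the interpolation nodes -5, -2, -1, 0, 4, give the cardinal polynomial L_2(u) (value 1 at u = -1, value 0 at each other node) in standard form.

L_2(u) = (u + 5)(u + 2)u(u - 4) / [(4)·(1)·(-1)·(-5)]
       = (u^4 + 3u^3 - 18u^2 - 40u) / (20)

L_2(u) = (1/20)u^4 + (3/20)u^3 - (9/10)u^2 - 2u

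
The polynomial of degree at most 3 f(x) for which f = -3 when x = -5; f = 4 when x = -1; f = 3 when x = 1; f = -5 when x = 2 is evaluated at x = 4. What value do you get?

-1263/28

Evaluate each Lagrange basis at x = 4:
L_0(4) = (5)·(3)·(2)/[(-4)·(-6)·(-7)] = -5/28
L_1(4) = (9)·(3)·(2)/[(4)·(-2)·(-3)] = 9/4
L_2(4) = (9)·(5)·(2)/[(6)·(2)·(-1)] = -15/2
L_3(4) = (9)·(5)·(3)/[(7)·(3)·(1)] = 45/7
Sum: (-3)·(-5/28) + 4·(9/4) + 3·(-15/2) + (-5)·(45/7) = -1263/28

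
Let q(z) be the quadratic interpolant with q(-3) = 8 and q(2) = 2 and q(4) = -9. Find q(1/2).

Evaluate each Lagrange basis at z = 1/2:
L_0(1/2) = (-3/2)·(-7/2)/[(-5)·(-7)] = 3/20
L_1(1/2) = (7/2)·(-7/2)/[(5)·(-2)] = 49/40
L_2(1/2) = (7/2)·(-3/2)/[(7)·(2)] = -3/8
Sum: 8·(3/20) + 2·(49/40) + (-9)·(-3/8) = 281/40

281/40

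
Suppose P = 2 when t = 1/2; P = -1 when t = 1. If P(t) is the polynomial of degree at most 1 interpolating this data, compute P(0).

5

L_0(0) = (-1)/[(-1/2)] = 2
L_1(0) = (-1/2)/[(1/2)] = -1
Sum: 2·(2) + (-1)·(-1) = 5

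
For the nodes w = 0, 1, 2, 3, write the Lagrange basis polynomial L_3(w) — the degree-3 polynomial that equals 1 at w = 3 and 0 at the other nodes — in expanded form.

L_3(w) = w(w - 1)(w - 2) / [(3)·(2)·(1)]
       = (w^3 - 3w^2 + 2w) / (6)

L_3(w) = (1/6)w^3 - (1/2)w^2 + (1/3)w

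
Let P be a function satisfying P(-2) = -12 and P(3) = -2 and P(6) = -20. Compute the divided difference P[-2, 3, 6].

P[-2,3] = (-2 - (-12)) / (3 - (-2)) = 2
P[3,6] = (-20 - (-2)) / (6 - 3) = -6
P[-2,3,6] = (-6 - 2) / (6 - (-2)) = -1

-1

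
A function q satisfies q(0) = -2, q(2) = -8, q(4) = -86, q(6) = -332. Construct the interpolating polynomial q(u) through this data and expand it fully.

Build the Lagrange basis polynomials:
L_0(u) = (u - 2)(u - 4)(u - 6) / [-48] = -(1/48)u^3 + (1/4)u^2 - (11/12)u + 1
L_1(u) = u(u - 4)(u - 6) / [16] = (1/16)u^3 - (5/8)u^2 + (3/2)u
L_2(u) = u(u - 2)(u - 6) / [-16] = -(1/16)u^3 + (1/2)u^2 - (3/4)u
L_3(u) = u(u - 2)(u - 4) / [48] = (1/48)u^3 - (1/8)u^2 + (1/6)u
q(u) = (-2)·L_0 + (-8)·L_1 + (-86)·L_2 + (-332)·L_3
  (-2)·L_0(u) = (1/24)u^3 - (1/2)u^2 + (11/6)u - 2
  (-8)·L_1(u) = -(1/2)u^3 + 5u^2 - 12u
  (-86)·L_2(u) = (43/8)u^3 - 43u^2 + (129/2)u
  (-332)·L_3(u) = -(83/12)u^3 + (83/2)u^2 - (166/3)u
Adding term by term: -2u^3 + 3u^2 - u - 2

q(u) = -2u^3 + 3u^2 - u - 2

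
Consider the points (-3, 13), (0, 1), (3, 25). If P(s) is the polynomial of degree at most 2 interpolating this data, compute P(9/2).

101/2

Using Newton's divided-difference form:
P[-3,0] = (1 - 13) / (0 - (-3)) = -4
P[0,3] = (25 - 1) / (3 - 0) = 8
P[-3,0,3] = (8 - (-4)) / (3 - (-3)) = 2
P(9/2) = 13 + (-4)·(15/2) + 2·(15/2)·(9/2) = 101/2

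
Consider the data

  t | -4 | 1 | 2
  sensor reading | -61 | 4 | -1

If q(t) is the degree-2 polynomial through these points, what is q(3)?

-12

L_0(3) = (2)·(1)/[(-5)·(-6)] = 1/15
L_1(3) = (7)·(1)/[(5)·(-1)] = -7/5
L_2(3) = (7)·(2)/[(6)·(1)] = 7/3
Sum: (-61)·(1/15) + 4·(-7/5) + (-1)·(7/3) = -12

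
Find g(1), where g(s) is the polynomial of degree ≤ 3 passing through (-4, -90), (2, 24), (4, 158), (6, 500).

Using Newton's divided-difference form:
g[-4,2] = (24 - (-90)) / (2 - (-4)) = 19
g[2,4] = (158 - 24) / (4 - 2) = 67
g[4,6] = (500 - 158) / (6 - 4) = 171
g[-4,2,4] = (67 - 19) / (4 - (-4)) = 6
g[2,4,6] = (171 - 67) / (6 - 2) = 26
g[-4,2,4,6] = (26 - 6) / (6 - (-4)) = 2
g(1) = -90 + 19·(5) + 6·(5)·(-1) + 2·(5)·(-1)·(-3) = 5

5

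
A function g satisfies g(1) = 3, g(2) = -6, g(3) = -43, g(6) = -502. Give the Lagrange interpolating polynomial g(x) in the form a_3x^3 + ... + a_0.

g(x) = -3x^3 + 4x^2 + 2

Build the Lagrange basis polynomials:
L_0(x) = (x - 2)(x - 3)(x - 6) / [-10] = -(1/10)x^3 + (11/10)x^2 - (18/5)x + 18/5
L_1(x) = (x - 1)(x - 3)(x - 6) / [4] = (1/4)x^3 - (5/2)x^2 + (27/4)x - 9/2
L_2(x) = (x - 1)(x - 2)(x - 6) / [-6] = -(1/6)x^3 + (3/2)x^2 - (10/3)x + 2
L_3(x) = (x - 1)(x - 2)(x - 3) / [60] = (1/60)x^3 - (1/10)x^2 + (11/60)x - 1/10
g(x) = 3·L_0 + (-6)·L_1 + (-43)·L_2 + (-502)·L_3
  3·L_0(x) = -(3/10)x^3 + (33/10)x^2 - (54/5)x + 54/5
  (-6)·L_1(x) = -(3/2)x^3 + 15x^2 - (81/2)x + 27
  (-43)·L_2(x) = (43/6)x^3 - (129/2)x^2 + (430/3)x - 86
  (-502)·L_3(x) = -(251/30)x^3 + (251/5)x^2 - (2761/30)x + 251/5
Adding term by term: -3x^3 + 4x^2 + 2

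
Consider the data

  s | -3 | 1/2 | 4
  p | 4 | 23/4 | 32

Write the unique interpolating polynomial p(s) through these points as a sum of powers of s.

L_0(s) = (s - 1/2)(s - 4) / [49/2] = (2/49)s^2 - (9/49)s + 4/49
L_1(s) = (s + 3)(s - 4) / [-49/4] = -(4/49)s^2 + (4/49)s + 48/49
L_2(s) = (s + 3)(s - 1/2) / [49/2] = (2/49)s^2 + (5/49)s - 3/49
p(s) = 4·L_0 + (23/4)·L_1 + 32·L_2
  4·L_0(s) = (8/49)s^2 - (36/49)s + 16/49
  (23/4)·L_1(s) = -(23/49)s^2 + (23/49)s + 276/49
  32·L_2(s) = (64/49)s^2 + (160/49)s - 96/49
Adding term by term: s^2 + 3s + 4

p(s) = s^2 + 3s + 4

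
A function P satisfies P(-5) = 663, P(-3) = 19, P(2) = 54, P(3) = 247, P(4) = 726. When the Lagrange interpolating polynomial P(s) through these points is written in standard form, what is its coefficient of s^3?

Build the Lagrange basis polynomials:
L_0(s) = (s + 3)(s - 2)(s - 3)(s - 4) / [1008] = (1/1008)s^4 - (1/168)s^3 - (1/1008)s^2 + (3/56)s - 1/14
L_1(s) = (s + 5)(s - 2)(s - 3)(s - 4) / [-420] = -(1/420)s^4 + (1/105)s^3 + (19/420)s^2 - (53/210)s + 2/7
L_2(s) = (s + 5)(s + 3)(s - 3)(s - 4) / [70] = (1/70)s^4 + (1/70)s^3 - (29/70)s^2 - (9/70)s + 18/7
L_3(s) = (s + 5)(s + 3)(s - 2)(s - 4) / [-48] = -(1/48)s^4 - (1/24)s^3 + (25/48)s^2 + (13/24)s - 5/2
L_4(s) = (s + 5)(s + 3)(s - 2)(s - 3) / [126] = (1/126)s^4 + (1/42)s^3 - (19/126)s^2 - (3/14)s + 5/7
P(s) = 663·L_0 + 19·L_1 + 54·L_2 + 247·L_3 + 726·L_4
Only the coefficient of s^3 is needed; take it from each L_i and combine:
663·(-1/168) + 19·(1/105) + 54·(1/70) + 247·(-1/24) + 726·(1/42) = 4

4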